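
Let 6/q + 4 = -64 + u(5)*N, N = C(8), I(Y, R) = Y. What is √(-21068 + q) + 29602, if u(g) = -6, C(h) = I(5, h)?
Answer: 29602 + I*√1032335/7 ≈ 29602.0 + 145.15*I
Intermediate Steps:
C(h) = 5
N = 5
q = -3/49 (q = 6/(-4 + (-64 - 6*5)) = 6/(-4 + (-64 - 30)) = 6/(-4 - 94) = 6/(-98) = 6*(-1/98) = -3/49 ≈ -0.061224)
√(-21068 + q) + 29602 = √(-21068 - 3/49) + 29602 = √(-1032335/49) + 29602 = I*√1032335/7 + 29602 = 29602 + I*√1032335/7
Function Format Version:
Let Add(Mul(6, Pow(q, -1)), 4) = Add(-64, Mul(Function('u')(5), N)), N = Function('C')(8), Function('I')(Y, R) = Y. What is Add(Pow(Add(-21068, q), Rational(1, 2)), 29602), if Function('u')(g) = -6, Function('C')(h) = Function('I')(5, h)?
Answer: Add(29602, Mul(Rational(1, 7), I, Pow(1032335, Rational(1, 2)))) ≈ Add(29602., Mul(145.15, I))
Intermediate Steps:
Function('C')(h) = 5
N = 5
q = Rational(-3, 49) (q = Mul(6, Pow(Add(-4, Add(-64, Mul(-6, 5))), -1)) = Mul(6, Pow(Add(-4, Add(-64, -30)), -1)) = Mul(6, Pow(Add(-4, -94), -1)) = Mul(6, Pow(-98, -1)) = Mul(6, Rational(-1, 98)) = Rational(-3, 49) ≈ -0.061224)
Add(Pow(Add(-21068, q), Rational(1, 2)), 29602) = Add(Pow(Add(-21068, Rational(-3, 49)), Rational(1, 2)), 29602) = Add(Pow(Rational(-1032335, 49), Rational(1, 2)), 29602) = Add(Mul(Rational(1, 7), I, Pow(1032335, Rational(1, 2))), 29602) = Add(29602, Mul(Rational(1, 7), I, Pow(1032335, Rational(1, 2))))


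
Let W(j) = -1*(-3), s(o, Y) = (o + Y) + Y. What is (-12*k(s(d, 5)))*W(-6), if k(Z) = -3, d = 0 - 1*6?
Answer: 108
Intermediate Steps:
d = -6 (d = 0 - 6 = -6)
s(o, Y) = o + 2*Y (s(o, Y) = (Y + o) + Y = o + 2*Y)
W(j) = 3
(-12*k(s(d, 5)))*W(-6) = -12*(-3)*3 = 36*3 = 108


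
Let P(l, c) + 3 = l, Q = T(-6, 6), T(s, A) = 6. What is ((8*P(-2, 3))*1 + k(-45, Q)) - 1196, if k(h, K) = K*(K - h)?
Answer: -930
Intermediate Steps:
Q = 6
P(l, c) = -3 + l
((8*P(-2, 3))*1 + k(-45, Q)) - 1196 = ((8*(-3 - 2))*1 + 6*(6 - 1*(-45))) - 1196 = ((8*(-5))*1 + 6*(6 + 45)) - 1196 = (-40*1 + 6*51) - 1196 = (-40 + 306) - 1196 = 266 - 1196 = -930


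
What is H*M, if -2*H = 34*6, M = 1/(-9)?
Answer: 34/3 ≈ 11.333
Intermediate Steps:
M = -1/9 ≈ -0.11111
H = -102 (H = -17*6 = -1/2*204 = -102)
H*M = -102*(-1/9) = 34/3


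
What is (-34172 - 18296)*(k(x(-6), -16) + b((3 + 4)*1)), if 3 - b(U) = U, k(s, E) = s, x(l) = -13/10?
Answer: 1390402/5 ≈ 2.7808e+5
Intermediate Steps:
x(l) = -13/10 (x(l) = -13*1/10 = -13/10)
b(U) = 3 - U
(-34172 - 18296)*(k(x(-6), -16) + b((3 + 4)*1)) = (-34172 - 18296)*(-13/10 + (3 - (3 + 4))) = -52468*(-13/10 + (3 - 7)) = -52468*(-13/10 - 4) = -52468*(-53/10) = 1390402/5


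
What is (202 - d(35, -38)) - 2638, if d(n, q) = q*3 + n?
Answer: -2357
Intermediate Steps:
d(n, q) = n + 3*q (d(n, q) = 3*q + n = n + 3*q)
(202 - d(35, -38)) - 2638 = (202 - (35 + 3*(-38))) - 2638 = (202 - (35 - 114)) - 2638 = (202 - 1*(-79)) - 2638 = (202 + 79) - 2638 = 281 - 2638 = -2357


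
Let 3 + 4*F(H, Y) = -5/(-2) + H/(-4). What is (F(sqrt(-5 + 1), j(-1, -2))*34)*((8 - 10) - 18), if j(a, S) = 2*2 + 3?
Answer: 85 + 85*I ≈ 85.0 + 85.0*I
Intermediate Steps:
j(a, S) = 7 (j(a, S) = 4 + 3 = 7)
F(H, Y) = -1/8 - H/16 (F(H, Y) = -3/4 + (-5/(-2) + H/(-4))/4 = -3/4 + (-5*(-1/2) + H*(-1/4))/4 = -3/4 + (5/2 - H/4)/4 = -3/4 + (5/8 - H/16) = -1/8 - H/16)
(F(sqrt(-5 + 1), j(-1, -2))*34)*((8 - 10) - 18) = ((-1/8 - sqrt(-5 + 1)/16)*34)*((8 - 10) - 18) = ((-1/8 - I/8)*34)*(-2 - 18) = ((-1/8 - I/8)*34)*(-20) = (-17/4 - 17*I/4)*(-20) = 85 + 85*I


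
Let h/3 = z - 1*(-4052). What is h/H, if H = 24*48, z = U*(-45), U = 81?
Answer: 407/384 ≈ 1.0599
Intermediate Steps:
z = -3645 (z = 81*(-45) = -3645)
h = 1221 (h = 3*(-3645 - 1*(-4052)) = 3*(-3645 + 4052) = 3*407 = 1221)
H = 1152
h/H = 1221/1152 = 1221*(1/1152) = 407/384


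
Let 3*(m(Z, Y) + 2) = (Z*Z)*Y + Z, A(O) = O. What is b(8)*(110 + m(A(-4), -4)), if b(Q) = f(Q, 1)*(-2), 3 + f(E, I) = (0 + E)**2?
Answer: -31232/3 ≈ -10411.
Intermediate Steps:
f(E, I) = -3 + E**2 (f(E, I) = -3 + (0 + E)**2 = -3 + E**2)
m(Z, Y) = -2 + Z/3 + Y*Z**2/3 (m(Z, Y) = -2 + ((Z*Z)*Y + Z)/3 = -2 + (Z**2*Y + Z)/3 = -2 + (Y*Z**2 + Z)/3 = -2 + (Z + Y*Z**2)/3 = -2 + (Z/3 + Y*Z**2/3) = -2 + Z/3 + Y*Z**2/3)
b(Q) = 6 - 2*Q**2 (b(Q) = (-3 + Q**2)*(-2) = 6 - 2*Q**2)
b(8)*(110 + m(A(-4), -4)) = (6 - 2*8**2)*(110 + (-2 + (1/3)*(-4) + (1/3)*(-4)*(-4)**2)) = (6 - 2*64)*(110 + (-2 - 4/3 + (1/3)*(-4)*16)) = (6 - 128)*(110 + (-2 - 4/3 - 64/3)) = -122*(110 - 74/3) = -122*256/3 = -31232/3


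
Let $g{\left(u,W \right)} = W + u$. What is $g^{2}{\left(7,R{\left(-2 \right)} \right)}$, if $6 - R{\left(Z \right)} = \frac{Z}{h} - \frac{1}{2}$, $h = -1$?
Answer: $\frac{529}{4} \approx 132.25$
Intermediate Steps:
$R{\left(Z \right)} = \frac{13}{2} + Z$ ($R{\left(Z \right)} = 6 - \left(\frac{Z}{-1} - \frac{1}{2}\right) = 6 - \left(Z \left(-1\right) - \frac{1}{2}\right) = 6 - \left(- Z - \frac{1}{2}\right) = 6 - \left(- \frac{1}{2} - Z\right) = 6 + \left(\frac{1}{2} + Z\right) = \frac{13}{2} + Z$)
$g^{2}{\left(7,R{\left(-2 \right)} \right)} = \left(\left(\frac{13}{2} - 2\right) + 7\right)^{2} = \left(\frac{9}{2} + 7\right)^{2} = \left(\frac{23}{2}\right)^{2} = \frac{529}{4}$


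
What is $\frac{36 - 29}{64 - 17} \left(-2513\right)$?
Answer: $- \frac{17591}{47} \approx -374.28$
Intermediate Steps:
$\frac{36 - 29}{64 - 17} \left(-2513\right) = \frac{7}{47} \left(-2513\right) = - \frac{17591}{47}$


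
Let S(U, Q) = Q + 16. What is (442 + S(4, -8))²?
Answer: 202500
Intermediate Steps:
S(U, Q) = 16 + Q
(442 + S(4, -8))² = (442 + (16 - 8))² = (442 + 8)² = 450² = 202500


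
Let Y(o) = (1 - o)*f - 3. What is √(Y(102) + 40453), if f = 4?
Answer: √40046 ≈ 200.11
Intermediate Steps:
Y(o) = 1 - 4*o (Y(o) = (1 - o)*4 - 3 = (4 - 4*o) - 3 = 1 - 4*o)
√(Y(102) + 40453) = √((1 - 4*102) + 40453) = √((1 - 408) + 40453) = √(-407 + 40453) = √40046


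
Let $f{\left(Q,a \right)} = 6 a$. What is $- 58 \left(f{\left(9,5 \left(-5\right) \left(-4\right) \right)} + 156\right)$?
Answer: $-43848$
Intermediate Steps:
$- 58 \left(f{\left(9,5 \left(-5\right) \left(-4\right) \right)} + 156\right) = - 58 \left(6 \cdot 5 \left(-5\right) \left(-4\right) + 156\right) = - 58 \left(6 \left(\left(-25\right) \left(-4\right)\right) + 156\right) = - 58 \left(6 \cdot 100 + 156\right) = - 58 \left(600 + 156\right) = \left(-58\right) 756 = -43848$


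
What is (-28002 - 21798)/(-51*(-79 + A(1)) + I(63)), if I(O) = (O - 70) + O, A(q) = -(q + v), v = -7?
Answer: -49800/3779 ≈ -13.178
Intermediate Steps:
A(q) = 7 - q (A(q) = -(q - 7) = -(-7 + q) = 7 - q)
I(O) = -70 + 2*O (I(O) = (-70 + O) + O = -70 + 2*O)
(-28002 - 21798)/(-51*(-79 + A(1)) + I(63)) = (-28002 - 21798)/(-51*(-79 + (7 - 1*1)) + (-70 + 2*63)) = -49800/(-51*(-79 + (7 - 1)) + (-70 + 126)) = -49800/(-51*(-79 + 6) + 56) = -49800/(-51*(-73) + 56) = -49800/(3723 + 56) = -49800/3779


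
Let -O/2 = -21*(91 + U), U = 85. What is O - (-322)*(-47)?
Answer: -7742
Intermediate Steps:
O = 7392 (O = -(-42)*(91 + 85) = -(-42)*176 = -2*(-3696) = 7392)
O - (-322)*(-47) = 7392 - (-322)*(-47) = 7392 - 1*15134 = 7392 - 15134 = -7742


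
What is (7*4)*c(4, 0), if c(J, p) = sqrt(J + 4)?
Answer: 56*sqrt(2) ≈ 79.196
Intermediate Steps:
c(J, p) = sqrt(4 + J)
(7*4)*c(4, 0) = (7*4)*sqrt(4 + 4) = 28*sqrt(8) = 28*(2*sqrt(2)) = 56*sqrt(2)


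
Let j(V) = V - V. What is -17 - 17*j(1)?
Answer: -17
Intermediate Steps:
j(V) = 0
-17 - 17*j(1) = -17 - 17*0 = -17 + 0 = -17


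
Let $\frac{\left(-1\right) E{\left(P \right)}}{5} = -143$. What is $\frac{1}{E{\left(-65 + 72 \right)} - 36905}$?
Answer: $- \frac{1}{36190} \approx -2.7632 \cdot 10^{-5}$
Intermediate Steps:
$E{\left(P \right)} = 715$ ($E{\left(P \right)} = \left(-5\right) \left(-143\right) = 715$)
$\frac{1}{E{\left(-65 + 72 \right)} - 36905} = \frac{1}{715 - 36905} = \frac{1}{-36190} = - \frac{1}{36190}$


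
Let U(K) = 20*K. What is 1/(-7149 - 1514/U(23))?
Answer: -230/1645027 ≈ -0.00013982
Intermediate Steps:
1/(-7149 - 1514/U(23)) = 1/(-7149 - 1514/(20*23)) = 1/(-7149 - 1514/460) = 1/(-7149 - 1514*1/460) = 1/(-7149 - 757/230) = 1/(-1645027/230) = -230/1645027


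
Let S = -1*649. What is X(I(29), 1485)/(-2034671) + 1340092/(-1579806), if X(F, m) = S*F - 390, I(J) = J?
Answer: -1348148338333/1607192726913 ≈ -0.83882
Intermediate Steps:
S = -649
X(F, m) = -390 - 649*F (X(F, m) = -649*F - 390 = -390 - 649*F)
X(I(29), 1485)/(-2034671) + 1340092/(-1579806) = (-390 - 649*29)/(-2034671) + 1340092/(-1579806) = (-390 - 18821)*(-1/2034671) + 1340092*(-1/1579806) = -19211*(-1/2034671) - 670046/789903 = 19211/2034671 - 670046/789903 = -1348148338333/1607192726913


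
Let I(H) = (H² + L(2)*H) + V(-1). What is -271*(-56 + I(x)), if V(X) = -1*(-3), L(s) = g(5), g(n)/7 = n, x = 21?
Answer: -304333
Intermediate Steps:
g(n) = 7*n
L(s) = 35 (L(s) = 7*5 = 35)
V(X) = 3
I(H) = 3 + H² + 35*H (I(H) = (H² + 35*H) + 3 = 3 + H² + 35*H)
-271*(-56 + I(x)) = -271*(-56 + (3 + 21² + 35*21)) = -271*(-56 + (3 + 441 + 735)) = -271*(-56 + 1179) = -271*1123 = -304333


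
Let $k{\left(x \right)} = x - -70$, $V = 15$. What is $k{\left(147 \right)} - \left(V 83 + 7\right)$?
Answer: $-1035$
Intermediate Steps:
$k{\left(x \right)} = 70 + x$ ($k{\left(x \right)} = x + 70 = 70 + x$)
$k{\left(147 \right)} - \left(V 83 + 7\right) = \left(70 + 147\right) - \left(15 \cdot 83 + 7\right) = 217 - \left(1245 + 7\right) = 217 - 1252 = -1035$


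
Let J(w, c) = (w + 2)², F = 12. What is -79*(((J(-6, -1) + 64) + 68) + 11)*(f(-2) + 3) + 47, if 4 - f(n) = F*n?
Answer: -389344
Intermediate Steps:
J(w, c) = (2 + w)²
f(n) = 4 - 12*n
-79*(((J(-6, -1) + 64) + 68) + 11)*(f(-2) + 3) + 47 = -79*((((2 - 6)² + 64) + 68) + 11)*((4 - 12*(-2)) + 3) + 47 = -79*((((-4)² + 64) + 68) + 11)*((4 + 24) + 3) + 47 = -79*(((16 + 64) + 68) + 11)*(28 + 3) + 47 = -79*((80 + 68) + 11)*31 + 47 = -79*(148 + 11)*31 + 47 = -12561*31 + 47 = -79*4929 + 47 = -389391 + 47 = -389344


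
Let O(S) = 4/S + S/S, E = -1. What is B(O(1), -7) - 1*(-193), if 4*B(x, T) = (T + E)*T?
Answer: 207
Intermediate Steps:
O(S) = 1 + 4/S (O(S) = 4/S + 1 = 1 + 4/S)
B(x, T) = T*(-1 + T)/4 (B(x, T) = ((T - 1)*T)/4 = ((-1 + T)*T)/4 = (T*(-1 + T))/4 = T*(-1 + T)/4)
B(O(1), -7) - 1*(-193) = (¼)*(-7)*(-1 - 7) - 1*(-193) = (¼)*(-7)*(-8) + 193 = 14 + 193 = 207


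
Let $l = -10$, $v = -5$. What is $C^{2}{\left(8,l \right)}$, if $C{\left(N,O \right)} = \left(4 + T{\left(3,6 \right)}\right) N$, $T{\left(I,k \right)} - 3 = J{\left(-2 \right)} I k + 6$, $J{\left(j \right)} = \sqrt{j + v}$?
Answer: $-134336 + 29952 i \sqrt{7} \approx -1.3434 \cdot 10^{5} + 79246.0 i$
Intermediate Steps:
$J{\left(j \right)} = \sqrt{-5 + j}$ ($J{\left(j \right)} = \sqrt{j - 5} = \sqrt{-5 + j}$)
$T{\left(I,k \right)} = 9 + i I k \sqrt{7}$ ($T{\left(I,k \right)} = 3 + \left(\sqrt{-5 - 2} I k + 6\right) = 3 + \left(\sqrt{-7} I k + 6\right) = 3 + \left(i \sqrt{7} I k + 6\right) = 3 + \left(i I \sqrt{7} k + 6\right) = 3 + \left(i I k \sqrt{7} + 6\right) = 3 + \left(6 + i I k \sqrt{7}\right) = 9 + i I k \sqrt{7}$)
$C{\left(N,O \right)} = N \left(13 + 18 i \sqrt{7}\right)$ ($C{\left(N,O \right)} = \left(4 + \left(9 + i 3 \cdot 6 \sqrt{7}\right)\right) N = \left(4 + \left(9 + 18 i \sqrt{7}\right)\right) N = \left(13 + 18 i \sqrt{7}\right) N = N \left(13 + 18 i \sqrt{7}\right)$)
$C^{2}{\left(8,l \right)} = \left(8 \left(13 + 18 i \sqrt{7}\right)\right)^{2} = \left(104 + 144 i \sqrt{7}\right)^{2}$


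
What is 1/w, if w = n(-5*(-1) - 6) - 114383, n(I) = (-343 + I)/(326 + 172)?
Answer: -249/28481539 ≈ -8.7425e-6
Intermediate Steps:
n(I) = -343/498 + I/498 (n(I) = (-343 + I)/498 = (-343 + I)*(1/498) = -343/498 + I/498)
w = -28481539/249 (w = (-343/498 + (-5*(-1) - 6)/498) - 114383 = (-343/498 + (5 - 6)/498) - 114383 = (-343/498 + (1/498)*(-1)) - 114383 = (-343/498 - 1/498) - 114383 = -172/249 - 114383 = -28481539/249 ≈ -1.1438e+5)
1/w = 1/(-28481539/249) = -249/28481539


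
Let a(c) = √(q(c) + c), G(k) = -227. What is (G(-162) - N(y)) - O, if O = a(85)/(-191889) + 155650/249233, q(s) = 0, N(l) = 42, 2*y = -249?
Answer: -67199327/249233 + √85/191889 ≈ -269.62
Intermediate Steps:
y = -249/2 (y = (½)*(-249) = -249/2 ≈ -124.50)
a(c) = √c (a(c) = √(0 + c) = √c)
O = 155650/249233 - √85/191889 (O = √85/(-191889) + 155650/249233 = √85*(-1/191889) + 155650*(1/249233) = -√85/191889 + 155650/249233 = 155650/249233 - √85/191889 ≈ 0.62447)
(G(-162) - N(y)) - O = (-227 - 1*42) - (155650/249233 - √85/191889) = (-227 - 42) + (-155650/249233 + √85/191889) = -269 + (-155650/249233 + √85/191889) = -67199327/249233 + √85/191889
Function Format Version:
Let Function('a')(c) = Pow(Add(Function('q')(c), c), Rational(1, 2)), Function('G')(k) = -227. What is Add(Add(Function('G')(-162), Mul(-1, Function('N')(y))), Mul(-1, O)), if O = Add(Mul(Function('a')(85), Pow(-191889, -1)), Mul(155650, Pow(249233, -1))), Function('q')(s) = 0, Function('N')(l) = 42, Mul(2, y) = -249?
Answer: Add(Rational(-67199327, 249233), Mul(Rational(1, 191889), Pow(85, Rational(1, 2)))) ≈ -269.62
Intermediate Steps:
y = Rational(-249, 2) (y = Mul(Rational(1, 2), -249) = Rational(-249, 2) ≈ -124.50)
Function('a')(c) = Pow(c, Rational(1, 2)) (Function('a')(c) = Pow(Add(0, c), Rational(1, 2)) = Pow(c, Rational(1, 2)))
O = Add(Rational(155650, 249233), Mul(Rational(-1, 191889), Pow(85, Rational(1, 2)))) (O = Add(Mul(Pow(85, Rational(1, 2)), Pow(-191889, -1)), Mul(155650, Pow(249233, -1))) = Add(Mul(Pow(85, Rational(1, 2)), Rational(-1, 191889)), Mul(155650, Rational(1, 249233))) = Add(Mul(Rational(-1, 191889), Pow(85, Rational(1, 2))), Rational(155650, 249233)) = Add(Rational(155650, 249233), Mul(Rational(-1, 191889), Pow(85, Rational(1, 2)))) ≈ 0.62447)
Add(Add(Function('G')(-162), Mul(-1, Function('N')(y))), Mul(-1, O)) = Add(Add(-227, Mul(-1, 42)), Mul(-1, Add(Rational(155650, 249233), Mul(Rational(-1, 191889), Pow(85, Rational(1, 2)))))) = Add(Add(-227, -42), Add(Rational(-155650, 249233), Mul(Rational(1, 191889), Pow(85, Rational(1, 2))))) = Add(-269, Add(Rational(-155650, 249233), Mul(Rational(1, 191889), Pow(85, Rational(1, 2))))) = Add(Rational(-67199327, 249233), Mul(Rational(1, 191889), Pow(85, Rational(1, 2))))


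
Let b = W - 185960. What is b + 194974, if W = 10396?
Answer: 19410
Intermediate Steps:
b = -175564 (b = 10396 - 185960 = -175564)
b + 194974 = -175564 + 194974 = 19410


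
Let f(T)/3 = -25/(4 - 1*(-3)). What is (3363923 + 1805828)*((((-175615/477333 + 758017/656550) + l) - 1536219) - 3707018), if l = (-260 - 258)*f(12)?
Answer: -942878773116134260313321/34821442350 ≈ -2.7078e+13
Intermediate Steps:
f(T) = -75/7 (f(T) = 3*(-25/(4 - 1*(-3))) = 3*(-25/(4 + 3)) = 3*(-25/7) = -75/7)
l = 5550 (l = (-260 - 258)*(-75/7) = -518*(-75/7) = 5550)
(3363923 + 1805828)*((((-175615/477333 + 758017/656550) + l) - 1536219) - 3707018) = (3363923 + 1805828)*((((-175615/477333 + 758017/656550) + 5550) - 1536219) - 3707018) = 5169751*((((-175615*1/477333 + 758017*(1/656550)) + 5550) - 1536219) - 3707018) = 5169751*((((-175615/477333 + 758017/656550) + 5550) - 1536219) - 3707018) = 5169751*(((27391833379/34821442350 + 5550) - 1536219) - 3707018) = 5169751*((193286396875879/34821442350 - 1536219) - 3707018) = 5169751*(-53300074948598771/34821442350 - 3707018) = 5169751*(-182383788526011071/34821442350) = -942878773116134260313321/34821442350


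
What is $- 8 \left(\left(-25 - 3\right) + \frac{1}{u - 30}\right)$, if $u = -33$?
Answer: $\frac{14120}{63} \approx 224.13$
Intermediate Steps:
$- 8 \left(\left(-25 - 3\right) + \frac{1}{u - 30}\right) = - 8 \left(\left(-25 - 3\right) + \frac{1}{-33 - 30}\right) = - 8 \left(-28 + \frac{1}{-63}\right) = - 8 \left(-28 - \frac{1}{63}\right) = \left(-8\right) \left(- \frac{1765}{63}\right) = \frac{14120}{63}$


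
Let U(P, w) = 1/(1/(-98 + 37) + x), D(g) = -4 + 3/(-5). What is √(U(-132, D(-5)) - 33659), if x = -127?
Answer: I*√505150216441/3874 ≈ 183.46*I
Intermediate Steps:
D(g) = -23/5 (D(g) = -4 + 3*(-⅕) = -4 - ⅗ = -23/5)
U(P, w) = -61/7748 (U(P, w) = 1/(1/(-98 + 37) - 127) = 1/(1/(-61) - 127) = 1/(-1/61 - 127) = 1/(-7748/61) = -61/7748)
√(U(-132, D(-5)) - 33659) = √(-61/7748 - 33659) = √(-260789993/7748) = I*√505150216441/3874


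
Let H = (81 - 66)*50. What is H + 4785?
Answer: 5535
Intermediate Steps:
H = 750 (H = 15*50 = 750)
H + 4785 = 750 + 4785 = 5535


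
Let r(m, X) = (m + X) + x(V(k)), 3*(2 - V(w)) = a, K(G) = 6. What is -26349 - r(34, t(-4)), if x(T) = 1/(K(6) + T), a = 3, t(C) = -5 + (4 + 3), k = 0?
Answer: -184696/7 ≈ -26385.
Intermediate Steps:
t(C) = 2 (t(C) = -5 + 7 = 2)
V(w) = 1 (V(w) = 2 - ⅓*3 = 2 - 1 = 1)
x(T) = 1/(6 + T)
r(m, X) = ⅐ + X + m (r(m, X) = (m + X) + 1/(6 + 1) = (X + m) + 1/7 = (X + m) + ⅐ = ⅐ + X + m)
-26349 - r(34, t(-4)) = -26349 - (⅐ + 2 + 34) = -26349 - 1*253/7 = -26349 - 253/7 = -184696/7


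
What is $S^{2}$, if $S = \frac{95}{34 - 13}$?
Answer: $\frac{9025}{441} \approx 20.465$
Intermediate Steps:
$S = \frac{95}{21} \approx 4.5238$
$S^{2} = \left(\frac{95}{21}\right)^{2} = \frac{9025}{441}$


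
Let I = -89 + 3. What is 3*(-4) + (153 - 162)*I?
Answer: 762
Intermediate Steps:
I = -86
3*(-4) + (153 - 162)*I = 3*(-4) + (153 - 162)*(-86) = -12 - 9*(-86) = -12 + 774 = 762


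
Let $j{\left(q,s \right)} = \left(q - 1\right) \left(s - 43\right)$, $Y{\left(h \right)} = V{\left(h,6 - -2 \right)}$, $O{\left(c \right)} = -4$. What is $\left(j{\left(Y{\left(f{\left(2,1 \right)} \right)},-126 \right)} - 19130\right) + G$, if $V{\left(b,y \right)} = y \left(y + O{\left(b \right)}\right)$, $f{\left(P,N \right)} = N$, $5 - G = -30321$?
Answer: $5957$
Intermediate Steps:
$G = 30326$ ($G = 5 - -30321 = 5 + 30321 = 30326$)
$V{\left(b,y \right)} = y \left(-4 + y\right)$ ($V{\left(b,y \right)} = y \left(y - 4\right) = y \left(-4 + y\right)$)
$Y{\left(h \right)} = 32$ ($Y{\left(h \right)} = \left(6 - -2\right) \left(-4 + \left(6 - -2\right)\right) = \left(6 + 2\right) \left(-4 + \left(6 + 2\right)\right) = 8 \left(-4 + 8\right) = 8 \cdot 4 = 32$)
$j{\left(q,s \right)} = \left(-1 + q\right) \left(-43 + s\right)$
$\left(j{\left(Y{\left(f{\left(2,1 \right)} \right)},-126 \right)} - 19130\right) + G = \left(\left(43 - -126 - 1376 + 32 \left(-126\right)\right) - 19130\right) + 30326 = \left(\left(43 + 126 - 1376 - 4032\right) - 19130\right) + 30326 = \left(-5239 - 19130\right) + 30326 = -24369 + 30326 = 5957$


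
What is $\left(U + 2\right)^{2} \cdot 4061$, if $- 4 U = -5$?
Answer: $\frac{686309}{16} \approx 42894.0$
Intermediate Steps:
$U = \frac{5}{4}$ ($U = \left(- \frac{1}{4}\right) \left(-5\right) = \frac{5}{4} \approx 1.25$)
$\left(U + 2\right)^{2} \cdot 4061 = \left(\frac{5}{4} + 2\right)^{2} \cdot 4061 = \left(\frac{13}{4}\right)^{2} \cdot 4061 = \frac{169}{16} \cdot 4061 = \frac{686309}{16}$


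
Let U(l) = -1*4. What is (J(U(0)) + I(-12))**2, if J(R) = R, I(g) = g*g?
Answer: 19600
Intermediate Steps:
U(l) = -4
I(g) = g**2
(J(U(0)) + I(-12))**2 = (-4 + (-12)**2)**2 = (-4 + 144)**2 = 140**2 = 19600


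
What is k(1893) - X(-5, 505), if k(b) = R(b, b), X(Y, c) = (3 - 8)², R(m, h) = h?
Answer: 1868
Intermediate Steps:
X(Y, c) = 25 (X(Y, c) = (-5)² = 25)
k(b) = b
k(1893) - X(-5, 505) = 1893 - 1*25 = 1893 - 25 = 1868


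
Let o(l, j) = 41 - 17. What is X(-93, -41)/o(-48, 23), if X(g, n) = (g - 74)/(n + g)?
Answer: 167/3216 ≈ 0.051928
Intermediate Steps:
X(g, n) = (-74 + g)/(g + n)
o(l, j) = 24
X(-93, -41)/o(-48, 23) = ((-74 - 93)/(-93 - 41))/24 = (-167/(-134))*(1/24) = -1/134*(-167)*(1/24) = (167/134)*(1/24) = 167/3216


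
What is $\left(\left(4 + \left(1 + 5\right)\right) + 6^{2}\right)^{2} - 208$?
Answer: $1908$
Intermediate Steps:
$\left(\left(4 + \left(1 + 5\right)\right) + 6^{2}\right)^{2} - 208 = \left(\left(4 + 6\right) + 36\right)^{2} - 208 = \left(10 + 36\right)^{2} - 208 = 46^{2} - 208 = 2116 - 208 = 1908$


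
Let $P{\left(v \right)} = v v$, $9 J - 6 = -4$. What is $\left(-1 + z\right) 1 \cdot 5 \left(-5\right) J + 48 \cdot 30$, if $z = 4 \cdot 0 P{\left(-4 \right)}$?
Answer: $\frac{13010}{9} \approx 1445.6$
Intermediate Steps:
$J = \frac{2}{9}$ ($J = \frac{2}{3} + \frac{1}{9} \left(-4\right) = \frac{2}{3} - \frac{4}{9} = \frac{2}{9} \approx 0.22222$)
$P{\left(v \right)} = v^{2}$
$z = 0$ ($z = 4 \cdot 0 \left(-4\right)^{2} = 0 \cdot 16 = 0$)
$\left(-1 + z\right) 1 \cdot 5 \left(-5\right) J + 48 \cdot 30 = \left(-1 + 0\right) 1 \cdot 5 \left(-5\right) \frac{2}{9} + 48 \cdot 30 = - 1 \left(\left(-25\right) \frac{2}{9}\right) + 1440 = - \frac{1 \left(-50\right)}{9} + 1440 = \left(-1\right) \left(- \frac{50}{9}\right) + 1440 = \frac{50}{9} + 1440 = \frac{13010}{9}$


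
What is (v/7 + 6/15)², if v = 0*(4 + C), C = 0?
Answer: 4/25 ≈ 0.16000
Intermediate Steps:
v = 0 (v = 0*(4 + 0) = 0*4 = 0)
(v/7 + 6/15)² = (0/7 + 6/15)² = (0*(⅐) + 6*(1/15))² = (0 + ⅖)² = (⅖)² = 4/25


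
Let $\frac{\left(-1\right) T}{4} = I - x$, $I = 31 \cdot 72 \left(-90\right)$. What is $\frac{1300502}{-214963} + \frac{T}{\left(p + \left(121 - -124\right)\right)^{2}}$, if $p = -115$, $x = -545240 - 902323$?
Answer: $- \frac{39069334097}{129745525} \approx -301.12$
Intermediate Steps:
$x = -1447563$ ($x = -545240 - 902323 = -1447563$)
$I = -200880$ ($I = 2232 \left(-90\right) = -200880$)
$T = -4986732$ ($T = - 4 \left(-200880 - -1447563\right) = - 4 \left(-200880 + 1447563\right) = \left(-4\right) 1246683 = -4986732$)
$\frac{1300502}{-214963} + \frac{T}{\left(p + \left(121 - -124\right)\right)^{2}} = \frac{1300502}{-214963} - \frac{4986732}{\left(-115 + \left(121 - -124\right)\right)^{2}} = 1300502 \left(- \frac{1}{214963}\right) - \frac{4986732}{\left(-115 + \left(121 + 124\right)\right)^{2}} = - \frac{185786}{30709} - \frac{4986732}{\left(-115 + 245\right)^{2}} = - \frac{185786}{30709} - \frac{4986732}{130^{2}} = - \frac{185786}{30709} - \frac{4986732}{16900} = - \frac{185786}{30709} - \frac{1246683}{4225} = - \frac{39069334097}{129745525}$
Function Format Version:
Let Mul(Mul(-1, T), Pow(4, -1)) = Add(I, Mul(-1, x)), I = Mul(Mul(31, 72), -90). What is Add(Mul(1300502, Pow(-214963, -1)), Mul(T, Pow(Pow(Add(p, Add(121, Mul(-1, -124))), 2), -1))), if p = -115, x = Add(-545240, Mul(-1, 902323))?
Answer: Rational(-39069334097, 129745525) ≈ -301.12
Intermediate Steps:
x = -1447563 (x = Add(-545240, -902323) = -1447563)
I = -200880 (I = Mul(2232, -90) = -200880)
T = -4986732 (T = Mul(-4, Add(-200880, Mul(-1, -1447563))) = Mul(-4, Add(-200880, 1447563)) = Mul(-4, 1246683) = -4986732)
Add(Mul(1300502, Pow(-214963, -1)), Mul(T, Pow(Pow(Add(p, Add(121, Mul(-1, -124))), 2), -1))) = Add(Mul(1300502, Pow(-214963, -1)), Mul(-4986732, Pow(Pow(Add(-115, Add(121, Mul(-1, -124))), 2), -1))) = Add(Mul(1300502, Rational(-1, 214963)), Mul(-4986732, Pow(Pow(Add(-115, Add(121, 124)), 2), -1))) = Add(Rational(-185786, 30709), Mul(-4986732, Pow(Pow(Add(-115, 245), 2), -1))) = Add(Rational(-185786, 30709), Mul(-4986732, Pow(Pow(130, 2), -1))) = Add(Rational(-185786, 30709), Mul(-4986732, Pow(16900, -1))) = Add(Rational(-185786, 30709), Mul(-4986732, Rational(1, 16900))) = Add(Rational(-185786, 30709), Rational(-1246683, 4225)) = Rational(-39069334097, 129745525)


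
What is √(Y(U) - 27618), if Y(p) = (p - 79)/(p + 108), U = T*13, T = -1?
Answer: I*√249261190/95 ≈ 166.19*I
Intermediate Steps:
U = -13 (U = -1*13 = -13)
Y(p) = (-79 + p)/(108 + p)
√(Y(U) - 27618) = √((-79 - 13)/(108 - 13) - 27618) = √(-92/95 - 27618) = √(-2623802/95) = I*√249261190/95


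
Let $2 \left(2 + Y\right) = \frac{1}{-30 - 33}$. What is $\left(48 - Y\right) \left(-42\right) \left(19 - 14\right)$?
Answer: $- \frac{31505}{3} \approx -10502.0$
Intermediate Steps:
$Y = - \frac{253}{126}$ ($Y = -2 + \frac{1}{2 \left(-30 - 33\right)} = -2 + \frac{1}{2 \left(-63\right)} = -2 + \frac{1}{2} \left(- \frac{1}{63}\right) = -2 - \frac{1}{126} = - \frac{253}{126} \approx -2.0079$)
$\left(48 - Y\right) \left(-42\right) \left(19 - 14\right) = \left(48 - - \frac{253}{126}\right) \left(-42\right) \left(19 - 14\right) = \left(48 + \frac{253}{126}\right) \left(-42\right) 5 = \frac{6301}{126} \left(-42\right) 5 = \left(- \frac{6301}{3}\right) 5 = - \frac{31505}{3}$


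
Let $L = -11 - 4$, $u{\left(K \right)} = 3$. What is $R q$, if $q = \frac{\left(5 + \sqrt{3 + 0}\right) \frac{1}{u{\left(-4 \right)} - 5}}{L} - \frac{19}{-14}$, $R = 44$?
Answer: $\frac{1408}{21} + \frac{22 \sqrt{3}}{15} \approx 69.588$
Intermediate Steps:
$L = -15$
$q = \frac{32}{21} + \frac{\sqrt{3}}{30}$ ($q = \frac{\left(5 + \sqrt{3 + 0}\right) \frac{1}{3 - 5}}{-15} - \frac{19}{-14} = \frac{5 + \sqrt{3}}{-2} \left(- \frac{1}{15}\right) - - \frac{19}{14} = \left(5 + \sqrt{3}\right) \left(- \frac{1}{2}\right) \left(- \frac{1}{15}\right) + \frac{19}{14} = \left(- \frac{5}{2} - \frac{\sqrt{3}}{2}\right) \left(- \frac{1}{15}\right) + \frac{19}{14} = \left(\frac{1}{6} + \frac{\sqrt{3}}{30}\right) + \frac{19}{14} = \frac{32}{21} + \frac{\sqrt{3}}{30} \approx 1.5815$)
$R q = 44 \left(\frac{32}{21} + \frac{\sqrt{3}}{30}\right) = \frac{1408}{21} + \frac{22 \sqrt{3}}{15}$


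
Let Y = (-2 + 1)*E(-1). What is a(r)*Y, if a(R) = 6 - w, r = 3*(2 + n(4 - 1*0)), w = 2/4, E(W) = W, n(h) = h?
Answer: 11/2 ≈ 5.5000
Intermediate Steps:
w = 1/2 (w = 2*(1/4) = 1/2 ≈ 0.50000)
r = 18 (r = 3*(2 + (4 - 1*0)) = 3*(2 + (4 + 0)) = 3*(2 + 4) = 3*6 = 18)
a(R) = 11/2 (a(R) = 6 - 1*1/2 = 6 - 1/2 = 11/2)
Y = 1 (Y = (-2 + 1)*(-1) = -1*(-1) = 1)
a(r)*Y = (11/2)*1 = 11/2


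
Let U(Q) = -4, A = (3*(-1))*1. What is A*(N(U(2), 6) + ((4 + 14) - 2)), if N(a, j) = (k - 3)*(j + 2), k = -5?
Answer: 144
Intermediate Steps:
A = -3 (A = -3*1 = -3)
N(a, j) = -16 - 8*j (N(a, j) = (-5 - 3)*(j + 2) = -8*(2 + j) = -16 - 8*j)
A*(N(U(2), 6) + ((4 + 14) - 2)) = -3*((-16 - 8*6) + ((4 + 14) - 2)) = -3*((-16 - 48) + (18 - 2)) = -3*(-64 + 16) = -3*(-48) = 144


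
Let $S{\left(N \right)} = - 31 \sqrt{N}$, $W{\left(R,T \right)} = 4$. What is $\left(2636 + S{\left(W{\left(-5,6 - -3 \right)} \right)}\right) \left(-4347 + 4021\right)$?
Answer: $-839124$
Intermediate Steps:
$\left(2636 + S{\left(W{\left(-5,6 - -3 \right)} \right)}\right) \left(-4347 + 4021\right) = \left(2636 - 31 \sqrt{4}\right) \left(-4347 + 4021\right) = \left(2636 - 62\right) \left(-326\right) = 2574 \left(-326\right) = -839124$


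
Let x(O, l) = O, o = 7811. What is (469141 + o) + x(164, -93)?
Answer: 477116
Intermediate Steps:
(469141 + o) + x(164, -93) = (469141 + 7811) + 164 = 476952 + 164 = 477116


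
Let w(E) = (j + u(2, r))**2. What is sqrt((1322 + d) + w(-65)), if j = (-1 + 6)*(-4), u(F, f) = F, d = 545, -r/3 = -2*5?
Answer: sqrt(2191) ≈ 46.808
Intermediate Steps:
r = 30 (r = -(-6)*5 = -3*(-10) = 30)
j = -20 (j = 5*(-4) = -20)
w(E) = 324 (w(E) = (-20 + 2)**2 = (-18)**2 = 324)
sqrt((1322 + d) + w(-65)) = sqrt((1322 + 545) + 324) = sqrt(1867 + 324) = sqrt(2191)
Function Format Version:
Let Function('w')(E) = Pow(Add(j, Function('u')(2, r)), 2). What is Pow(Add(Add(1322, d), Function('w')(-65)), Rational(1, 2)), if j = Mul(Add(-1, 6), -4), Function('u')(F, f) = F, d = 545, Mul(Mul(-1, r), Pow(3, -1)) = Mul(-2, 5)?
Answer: Pow(2191, Rational(1, 2)) ≈ 46.808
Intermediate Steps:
r = 30 (r = Mul(-3, Mul(-2, 5)) = Mul(-3, -10) = 30)
j = -20 (j = Mul(5, -4) = -20)
Function('w')(E) = 324 (Function('w')(E) = Pow(Add(-20, 2), 2) = Pow(-18, 2) = 324)
Pow(Add(Add(1322, d), Function('w')(-65)), Rational(1, 2)) = Pow(Add(Add(1322, 545), 324), Rational(1, 2)) = Pow(Add(1867, 324), Rational(1, 2)) = Pow(2191, Rational(1, 2))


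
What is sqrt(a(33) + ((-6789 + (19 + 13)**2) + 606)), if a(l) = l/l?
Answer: I*sqrt(5158) ≈ 71.819*I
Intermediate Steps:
a(l) = 1
sqrt(a(33) + ((-6789 + (19 + 13)**2) + 606)) = sqrt(1 + ((-6789 + (19 + 13)**2) + 606)) = sqrt(1 + ((-6789 + 32**2) + 606)) = sqrt(1 + ((-6789 + 1024) + 606)) = sqrt(1 + (-5765 + 606)) = sqrt(1 - 5159) = sqrt(-5158) = I*sqrt(5158)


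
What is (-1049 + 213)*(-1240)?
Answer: 1036640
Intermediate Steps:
(-1049 + 213)*(-1240) = -836*(-1240) = 1036640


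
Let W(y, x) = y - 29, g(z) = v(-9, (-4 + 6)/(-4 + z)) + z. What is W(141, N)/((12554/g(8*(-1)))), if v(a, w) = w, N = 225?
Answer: -1372/18831 ≈ -0.072859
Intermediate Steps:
g(z) = z + 2/(-4 + z) (g(z) = (-4 + 6)/(-4 + z) + z = 2/(-4 + z) + z = z + 2/(-4 + z))
W(y, x) = -29 + y
W(141, N)/((12554/g(8*(-1)))) = (-29 + 141)/((12554/(((2 + (8*(-1))*(-4 + 8*(-1)))/(-4 + 8*(-1)))))) = 112/((12554/(((2 - 8*(-4 - 8))/(-4 - 8))))) = 112/((12554/(((2 - 8*(-12))/(-12))))) = 112/((12554/((-(2 + 96)/12)))) = 112/((12554/((-1/12*98)))) = 112/((12554/(-49/6))) = 112/((12554*(-6/49))) = 112/(-75324/49) = 112*(-49/75324) = -1372/18831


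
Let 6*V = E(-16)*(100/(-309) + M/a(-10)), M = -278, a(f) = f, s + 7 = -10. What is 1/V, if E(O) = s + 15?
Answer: -4635/42451 ≈ -0.10918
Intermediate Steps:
s = -17 (s = -7 - 10 = -17)
E(O) = -2 (E(O) = -17 + 15 = -2)
V = -42451/4635 (V = (-2*(100/(-309) - 278/(-10)))/6 = (-2*(100*(-1/309) - 278*(-⅒)))/6 = (-2*(-100/309 + 139/5))/6 = (-2*42451/1545)/6 = (⅙)*(-84902/1545) = -42451/4635 ≈ -9.1588)
1/V = 1/(-42451/4635) = -4635/42451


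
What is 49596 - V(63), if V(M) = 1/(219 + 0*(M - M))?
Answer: 10861523/219 ≈ 49596.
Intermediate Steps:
V(M) = 1/219 (V(M) = 1/(219 + 0*0) = 1/(219 + 0) = 1/219)
49596 - V(63) = 49596 - 1*1/219 = 49596 - 1/219 = 10861523/219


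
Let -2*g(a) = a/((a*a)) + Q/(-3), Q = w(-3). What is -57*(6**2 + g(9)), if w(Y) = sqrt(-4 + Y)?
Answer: -12293/6 - 19*I*sqrt(7)/2 ≈ -2048.8 - 25.135*I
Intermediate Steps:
Q = I*sqrt(7) (Q = sqrt(-4 - 3) = sqrt(-7) = I*sqrt(7) ≈ 2.6458*I)
g(a) = -1/(2*a) + I*sqrt(7)/6 (g(a) = -(a/((a*a)) + (I*sqrt(7))/(-3))/2 = -(a/(a**2) + (I*sqrt(7))*(-1/3))/2 = -(a/a**2 - I*sqrt(7)/3)/2 = -(1/a - I*sqrt(7)/3)/2 = -1/(2*a) + I*sqrt(7)/6)
-57*(6**2 + g(9)) = -57*(6**2 + (1/6)*(-3 + I*9*sqrt(7))/9) = -57*(36 + (1/6)*(1/9)*(-3 + 9*I*sqrt(7))) = -57*(36 + (-1/18 + I*sqrt(7)/6)) = -57*(647/18 + I*sqrt(7)/6) = -12293/6 - 19*I*sqrt(7)/2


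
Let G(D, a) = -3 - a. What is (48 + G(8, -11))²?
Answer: 3136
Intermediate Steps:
(48 + G(8, -11))² = (48 + (-3 - 1*(-11)))² = (48 + (-3 + 11))² = (48 + 8)² = 56² = 3136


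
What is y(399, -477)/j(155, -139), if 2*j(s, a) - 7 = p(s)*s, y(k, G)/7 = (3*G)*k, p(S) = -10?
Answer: 7993566/1543 ≈ 5180.5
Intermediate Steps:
y(k, G) = 21*G*k (y(k, G) = 7*((3*G)*k) = 7*(3*G*k) = 21*G*k)
j(s, a) = 7/2 - 5*s (j(s, a) = 7/2 + (-10*s)/2 = 7/2 - 5*s)
y(399, -477)/j(155, -139) = (21*(-477)*399)/(7/2 - 5*155) = -3996783/(7/2 - 775) = -3996783/(-1543/2) = -3996783*(-2/1543) = 7993566/1543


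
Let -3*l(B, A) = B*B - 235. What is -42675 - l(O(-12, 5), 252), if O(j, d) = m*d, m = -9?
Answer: -126235/3 ≈ -42078.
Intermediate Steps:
O(j, d) = -9*d
l(B, A) = 235/3 - B²/3 (l(B, A) = -(B*B - 235)/3 = -(B² - 235)/3 = -(-235 + B²)/3 = 235/3 - B²/3)
-42675 - l(O(-12, 5), 252) = -42675 - (235/3 - (-9*5)²/3) = -42675 - (235/3 - ⅓*(-45)²) = -42675 - (235/3 - ⅓*2025) = -42675 - (235/3 - 675) = -42675 - 1*(-1790/3) = -42675 + 1790/3 = -126235/3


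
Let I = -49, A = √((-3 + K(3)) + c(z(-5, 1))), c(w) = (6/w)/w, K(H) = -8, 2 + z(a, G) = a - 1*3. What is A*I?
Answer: -49*I*√1094/10 ≈ -162.07*I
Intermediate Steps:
z(a, G) = -5 + a (z(a, G) = -2 + (a - 1*3) = -2 + (a - 3) = -2 + (-3 + a) = -5 + a)
c(w) = 6/w²
A = I*√1094/10 (A = √((-3 - 8) + 6/(-5 - 5)²) = √(-11 + 6/(-10)²) = √(-11 + 6*(1/100)) = √(-11 + 3/50) = √(-547/50) = I*√1094/10 ≈ 3.3076*I)
A*I = (I*√1094/10)*(-49) = -49*I*√1094/10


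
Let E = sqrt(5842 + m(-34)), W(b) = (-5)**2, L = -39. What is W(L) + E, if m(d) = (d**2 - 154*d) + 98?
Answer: 25 + 2*sqrt(3083) ≈ 136.05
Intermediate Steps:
m(d) = 98 + d**2 - 154*d
W(b) = 25
E = 2*sqrt(3083) (E = sqrt(5842 + (98 + (-34)**2 - 154*(-34))) = sqrt(5842 + (98 + 1156 + 5236)) = sqrt(5842 + 6490) = sqrt(12332) = 2*sqrt(3083) ≈ 111.05)
W(L) + E = 25 + 2*sqrt(3083)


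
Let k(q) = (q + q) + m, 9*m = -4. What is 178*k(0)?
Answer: -712/9 ≈ -79.111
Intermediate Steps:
m = -4/9 (m = (⅑)*(-4) = -4/9 ≈ -0.44444)
k(q) = -4/9 + 2*q (k(q) = (q + q) - 4/9 = 2*q - 4/9 = -4/9 + 2*q)
178*k(0) = 178*(-4/9 + 2*0) = 178*(-4/9 + 0) = 178*(-4/9) = -712/9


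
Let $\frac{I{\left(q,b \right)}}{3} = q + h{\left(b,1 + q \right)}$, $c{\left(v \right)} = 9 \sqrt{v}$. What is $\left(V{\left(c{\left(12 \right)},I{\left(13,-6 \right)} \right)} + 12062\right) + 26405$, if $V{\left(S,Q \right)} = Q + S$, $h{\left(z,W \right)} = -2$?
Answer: $38500 + 18 \sqrt{3} \approx 38531.0$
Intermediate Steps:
$I{\left(q,b \right)} = -6 + 3 q$ ($I{\left(q,b \right)} = 3 \left(q - 2\right) = 3 \left(-2 + q\right) = -6 + 3 q$)
$\left(V{\left(c{\left(12 \right)},I{\left(13,-6 \right)} \right)} + 12062\right) + 26405 = \left(\left(\left(-6 + 3 \cdot 13\right) + 9 \sqrt{12}\right) + 12062\right) + 26405 = \left(\left(\left(-6 + 39\right) + 9 \cdot 2 \sqrt{3}\right) + 12062\right) + 26405 = \left(\left(33 + 18 \sqrt{3}\right) + 12062\right) + 26405 = \left(12095 + 18 \sqrt{3}\right) + 26405 = 38500 + 18 \sqrt{3}$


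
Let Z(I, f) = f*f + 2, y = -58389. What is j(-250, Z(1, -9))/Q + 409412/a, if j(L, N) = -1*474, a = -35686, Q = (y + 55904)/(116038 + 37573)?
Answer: 185524133456/6334265 ≈ 29289.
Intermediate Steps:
Z(I, f) = 2 + f**2 (Z(I, f) = f**2 + 2 = 2 + f**2)
Q = -2485/153611 (Q = (-58389 + 55904)/(116038 + 37573) = -2485/153611 ≈ -0.016177)
j(L, N) = -474
j(-250, Z(1, -9))/Q + 409412/a = -474/(-2485/153611) + 409412/(-35686) = -474*(-153611/2485) + 409412*(-1/35686) = 72811614/2485 - 204706/17843 = 185524133456/6334265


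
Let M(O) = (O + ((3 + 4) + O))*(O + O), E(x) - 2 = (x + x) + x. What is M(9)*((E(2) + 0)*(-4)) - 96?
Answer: -14496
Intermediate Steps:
E(x) = 2 + 3*x (E(x) = 2 + ((x + x) + x) = 2 + (2*x + x) = 2 + 3*x)
M(O) = 2*O*(7 + 2*O) (M(O) = (O + (7 + O))*(2*O) = (7 + 2*O)*(2*O) = 2*O*(7 + 2*O))
M(9)*((E(2) + 0)*(-4)) - 96 = (2*9*(7 + 2*9))*(((2 + 3*2) + 0)*(-4)) - 96 = (2*9*(7 + 18))*(((2 + 6) + 0)*(-4)) - 96 = (2*9*25)*((8 + 0)*(-4)) - 96 = 450*(8*(-4)) - 96 = 450*(-32) - 96 = -14400 - 96 = -14496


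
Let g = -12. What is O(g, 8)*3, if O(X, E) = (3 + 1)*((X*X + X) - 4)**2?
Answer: 196608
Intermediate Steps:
O(X, E) = 4*(-4 + X + X**2)**2 (O(X, E) = 4*((X**2 + X) - 4)**2 = 4*((X + X**2) - 4)**2 = 4*(-4 + X + X**2)**2)
O(g, 8)*3 = (4*(-4 - 12 + (-12)**2)**2)*3 = (4*(-4 - 12 + 144)**2)*3 = (4*128**2)*3 = (4*16384)*3 = 65536*3 = 196608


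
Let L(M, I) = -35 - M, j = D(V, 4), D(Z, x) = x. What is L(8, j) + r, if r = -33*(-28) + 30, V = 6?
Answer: 911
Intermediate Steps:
j = 4
r = 954 (r = 924 + 30 = 954)
L(8, j) + r = (-35 - 1*8) + 954 = (-35 - 8) + 954 = -43 + 954 = 911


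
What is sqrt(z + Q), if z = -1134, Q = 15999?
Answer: sqrt(14865) ≈ 121.92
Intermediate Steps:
sqrt(z + Q) = sqrt(-1134 + 15999) = sqrt(14865)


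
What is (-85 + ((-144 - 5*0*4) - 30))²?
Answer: 67081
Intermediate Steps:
(-85 + ((-144 - 5*0*4) - 30))² = (-85 + ((-144 + 0*4) - 30))² = (-85 + ((-144 + 0) - 30))² = (-85 + (-144 - 30))² = (-85 - 174)² = (-259)² = 67081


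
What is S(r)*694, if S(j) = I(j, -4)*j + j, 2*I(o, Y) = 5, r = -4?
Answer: -9716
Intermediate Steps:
I(o, Y) = 5/2 (I(o, Y) = (½)*5 = 5/2)
S(j) = 7*j/2 (S(j) = 5*j/2 + j = 7*j/2)
S(r)*694 = ((7/2)*(-4))*694 = -14*694 = -9716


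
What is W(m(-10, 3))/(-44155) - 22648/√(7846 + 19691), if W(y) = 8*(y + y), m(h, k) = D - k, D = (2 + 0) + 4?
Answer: -48/44155 - 22648*√27537/27537 ≈ -136.48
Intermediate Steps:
D = 6 (D = 2 + 4 = 6)
m(h, k) = 6 - k
W(y) = 16*y (W(y) = 8*(2*y) = 16*y)
W(m(-10, 3))/(-44155) - 22648/√(7846 + 19691) = (16*(6 - 1*3))/(-44155) - 22648/√(7846 + 19691) = (16*(6 - 3))*(-1/44155) - 22648*√27537/27537 = (16*3)*(-1/44155) - 22648*√27537/27537 = 48*(-1/44155) - 22648*√27537/27537 = -48/44155 - 22648*√27537/27537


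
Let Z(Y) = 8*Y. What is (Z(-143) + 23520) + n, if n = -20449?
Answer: 1927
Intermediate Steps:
(Z(-143) + 23520) + n = (8*(-143) + 23520) - 20449 = (-1144 + 23520) - 20449 = 22376 - 20449 = 1927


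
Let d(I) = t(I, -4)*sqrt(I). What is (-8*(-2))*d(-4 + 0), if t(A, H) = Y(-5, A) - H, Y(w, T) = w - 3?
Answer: -128*I ≈ -128.0*I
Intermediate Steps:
Y(w, T) = -3 + w
t(A, H) = -8 - H (t(A, H) = (-3 - 5) - H = -8 - H)
d(I) = -4*sqrt(I) (d(I) = (-8 - 1*(-4))*sqrt(I) = (-8 + 4)*sqrt(I) = -4*sqrt(I))
(-8*(-2))*d(-4 + 0) = (-8*(-2))*(-4*sqrt(-4 + 0)) = 16*(-8*I) = -128*I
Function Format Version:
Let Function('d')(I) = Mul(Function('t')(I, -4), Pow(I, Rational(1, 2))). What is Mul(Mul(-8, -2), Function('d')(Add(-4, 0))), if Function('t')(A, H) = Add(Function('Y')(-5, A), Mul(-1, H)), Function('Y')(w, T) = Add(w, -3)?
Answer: Mul(-128, I) ≈ Mul(-128.00, I)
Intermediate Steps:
Function('Y')(w, T) = Add(-3, w)
Function('t')(A, H) = Add(-8, Mul(-1, H)) (Function('t')(A, H) = Add(Add(-3, -5), Mul(-1, H)) = Add(-8, Mul(-1, H)))
Function('d')(I) = Mul(-4, Pow(I, Rational(1, 2))) (Function('d')(I) = Mul(Add(-8, Mul(-1, -4)), Pow(I, Rational(1, 2))) = Mul(Add(-8, 4), Pow(I, Rational(1, 2))) = Mul(-4, Pow(I, Rational(1, 2))))
Mul(Mul(-8, -2), Function('d')(Add(-4, 0))) = Mul(Mul(-8, -2), Mul(-4, Pow(Add(-4, 0), Rational(1, 2)))) = Mul(16, Mul(-4, Pow(-4, Rational(1, 2)))) = Mul(16, Mul(-4, Mul(2, I))) = Mul(16, Mul(-8, I)) = Mul(-128, I)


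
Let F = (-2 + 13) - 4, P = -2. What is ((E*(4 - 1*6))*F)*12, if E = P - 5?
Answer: 1176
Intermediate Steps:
E = -7 (E = -2 - 5 = -7)
F = 7 (F = 11 - 4 = 7)
((E*(4 - 1*6))*F)*12 = (-7*(4 - 1*6)*7)*12 = (-7*(4 - 6)*7)*12 = (-7*(-2)*7)*12 = (14*7)*12 = 98*12 = 1176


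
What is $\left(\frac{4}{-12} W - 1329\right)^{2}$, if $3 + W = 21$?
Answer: $1782225$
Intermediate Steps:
$W = 18$ ($W = -3 + 21 = 18$)
$\left(\frac{4}{-12} W - 1329\right)^{2} = \left(\frac{4}{-12} \cdot 18 - 1329\right)^{2} = \left(4 \left(- \frac{1}{12}\right) 18 - 1329\right)^{2} = \left(\left(- \frac{1}{3}\right) 18 - 1329\right)^{2} = \left(-6 - 1329\right)^{2} = \left(-1335\right)^{2} = 1782225$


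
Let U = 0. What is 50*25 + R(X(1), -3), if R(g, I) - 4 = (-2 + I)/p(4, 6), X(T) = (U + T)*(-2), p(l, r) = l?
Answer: 5011/4 ≈ 1252.8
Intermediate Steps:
X(T) = -2*T (X(T) = (0 + T)*(-2) = T*(-2) = -2*T)
R(g, I) = 7/2 + I/4 (R(g, I) = 4 + (-2 + I)/4 = 4 + (-2 + I)*(¼) = 4 + (-½ + I/4) = 7/2 + I/4)
50*25 + R(X(1), -3) = 50*25 + (7/2 + (¼)*(-3)) = 1250 + (7/2 - ¾) = 1250 + 11/4 = 5011/4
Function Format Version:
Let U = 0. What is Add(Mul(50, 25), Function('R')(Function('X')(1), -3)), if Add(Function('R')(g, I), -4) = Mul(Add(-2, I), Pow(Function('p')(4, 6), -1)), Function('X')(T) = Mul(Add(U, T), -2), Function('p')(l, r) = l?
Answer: Rational(5011, 4) ≈ 1252.8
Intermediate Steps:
Function('X')(T) = Mul(-2, T) (Function('X')(T) = Mul(Add(0, T), -2) = Mul(T, -2) = Mul(-2, T))
Function('R')(g, I) = Add(Rational(7, 2), Mul(Rational(1, 4), I)) (Function('R')(g, I) = Add(4, Mul(Add(-2, I), Pow(4, -1))) = Add(4, Mul(Add(-2, I), Rational(1, 4))) = Add(4, Add(Rational(-1, 2), Mul(Rational(1, 4), I))) = Add(Rational(7, 2), Mul(Rational(1, 4), I)))
Add(Mul(50, 25), Function('R')(Function('X')(1), -3)) = Add(Mul(50, 25), Add(Rational(7, 2), Mul(Rational(1, 4), -3))) = Add(1250, Add(Rational(7, 2), Rational(-3, 4))) = Add(1250, Rational(11, 4)) = Rational(5011, 4)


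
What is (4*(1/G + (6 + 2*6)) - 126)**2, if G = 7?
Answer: 139876/49 ≈ 2854.6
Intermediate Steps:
(4*(1/G + (6 + 2*6)) - 126)**2 = (4*(1/7 + (6 + 2*6)) - 126)**2 = (4*(1*(1/7) + (6 + 12)) - 126)**2 = (4*(1/7 + 18) - 126)**2 = (4*(127/7) - 126)**2 = (508/7 - 126)**2 = (-374/7)**2 = 139876/49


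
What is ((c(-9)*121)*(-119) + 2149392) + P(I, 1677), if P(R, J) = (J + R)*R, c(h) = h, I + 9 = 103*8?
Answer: 4309963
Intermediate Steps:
I = 815 (I = -9 + 103*8 = -9 + 824 = 815)
P(R, J) = R*(J + R)
((c(-9)*121)*(-119) + 2149392) + P(I, 1677) = (-9*121*(-119) + 2149392) + 815*(1677 + 815) = (-1089*(-119) + 2149392) + 815*2492 = (129591 + 2149392) + 2030980 = 2278983 + 2030980 = 4309963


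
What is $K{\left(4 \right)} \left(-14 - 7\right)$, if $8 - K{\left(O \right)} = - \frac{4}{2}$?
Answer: $-210$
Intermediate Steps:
$K{\left(O \right)} = 10$ ($K{\left(O \right)} = 8 - - \frac{4}{2} = 8 - \left(-4\right) \frac{1}{2} = 8 - -2 = 8 + 2 = 10$)
$K{\left(4 \right)} \left(-14 - 7\right) = 10 \left(-14 - 7\right) = 10 \left(-21\right) = -210$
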